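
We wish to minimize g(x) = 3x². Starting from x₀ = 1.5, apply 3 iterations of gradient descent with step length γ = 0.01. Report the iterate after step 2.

g′(x) = 6x
x₁ = 1.5 − 0.01·9 = 1.41
x₂ = 1.41 − 0.01·8.46 = 1.3254

1.3254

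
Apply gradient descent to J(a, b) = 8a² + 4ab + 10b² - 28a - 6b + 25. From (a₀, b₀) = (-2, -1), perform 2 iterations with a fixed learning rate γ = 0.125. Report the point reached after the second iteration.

(-4.125, -7.125)

∇J = (16a + 4b - 28, 4a + 20b - 6)
Step 1: at (-2, -1), ∇J = (-64, -34) → (-2, -1) − 0.125·(-64, -34) = (6, 3.25)
Step 2: at (6, 3.25), ∇J = (81, 83) → (6, 3.25) − 0.125·(81, 83) = (-4.125, -7.125)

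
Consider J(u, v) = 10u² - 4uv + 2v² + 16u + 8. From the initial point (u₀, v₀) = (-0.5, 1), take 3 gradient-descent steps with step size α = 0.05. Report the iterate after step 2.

(-0.66, 0.44)

∇J = (20u - 4v + 16, -4u + 4v)
Step 1: at (-0.5, 1), ∇J = (2, 6) → (-0.5, 1) − 0.05·(2, 6) = (-0.6, 0.7)
Step 2: at (-0.6, 0.7), ∇J = (1.2, 5.2) → (-0.6, 0.7) − 0.05·(1.2, 5.2) = (-0.66, 0.44)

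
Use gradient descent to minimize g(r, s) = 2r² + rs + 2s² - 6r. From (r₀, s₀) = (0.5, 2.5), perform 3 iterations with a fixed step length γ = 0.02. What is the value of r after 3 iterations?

∇g = (4r + s - 6, r + 4s)
Step 1: at (0.5, 2.5), ∇g = (-1.5, 10.5) → (0.5, 2.5) − 0.02·(-1.5, 10.5) = (0.53, 2.29)
Step 2: at (0.53, 2.29), ∇g = (-1.59, 9.69) → (0.53, 2.29) − 0.02·(-1.59, 9.69) = (0.5618, 2.0962)
Step 3: at (0.5618, 2.0962), ∇g = (-1.6566, 8.9466) → (0.5618, 2.0962) − 0.02·(-1.6566, 8.9466) = (0.594932, 1.917268)
r = 0.594932

0.594932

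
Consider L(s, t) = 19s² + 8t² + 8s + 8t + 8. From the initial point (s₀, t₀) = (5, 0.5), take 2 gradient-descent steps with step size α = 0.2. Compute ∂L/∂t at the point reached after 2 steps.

∇L = (38s + 8, 16t + 8)
Step 1: at (5, 0.5), ∇L = (198, 16) → (5, 0.5) − 0.2·(198, 16) = (-34.6, -2.7)
Step 2: at (-34.6, -2.7), ∇L = (-1306.8, -35.2) → (-34.6, -2.7) − 0.2·(-1306.8, -35.2) = (226.76, 4.34)
∂L/∂t at (226.76, 4.34) = 77.44

77.44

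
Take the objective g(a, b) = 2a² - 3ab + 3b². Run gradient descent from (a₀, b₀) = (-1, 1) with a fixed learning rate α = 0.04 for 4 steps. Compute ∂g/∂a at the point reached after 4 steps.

∇g = (4a - 3b, -3a + 6b)
Step 1: at (-1, 1), ∇g = (-7, 9) → (-1, 1) − 0.04·(-7, 9) = (-0.72, 0.64)
Step 2: at (-0.72, 0.64), ∇g = (-4.8, 6) → (-0.72, 0.64) − 0.04·(-4.8, 6) = (-0.528, 0.4)
Step 3: at (-0.528, 0.4), ∇g = (-3.312, 3.984) → (-0.528, 0.4) − 0.04·(-3.312, 3.984) = (-0.39552, 0.24064)
Step 4: at (-0.39552, 0.24064), ∇g = (-2.304, 2.6304) → (-0.39552, 0.24064) − 0.04·(-2.304, 2.6304) = (-0.30336, 0.135424)
∂g/∂a at (-0.30336, 0.135424) = -1.619712

-1.619712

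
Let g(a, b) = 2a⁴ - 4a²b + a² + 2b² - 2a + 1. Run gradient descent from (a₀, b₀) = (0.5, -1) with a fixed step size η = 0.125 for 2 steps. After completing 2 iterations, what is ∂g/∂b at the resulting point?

∇g = (8a³ - 8ab + 2a - 2, -4a² + 4b)
Step 1: at (0.5, -1), ∇g = (4, -5) → (0.5, -1) − 0.125·(4, -5) = (0, -0.375)
Step 2: at (0, -0.375), ∇g = (-2, -1.5) → (0, -0.375) − 0.125·(-2, -1.5) = (0.25, -0.1875)
∂g/∂b at (0.25, -0.1875) = -1

-1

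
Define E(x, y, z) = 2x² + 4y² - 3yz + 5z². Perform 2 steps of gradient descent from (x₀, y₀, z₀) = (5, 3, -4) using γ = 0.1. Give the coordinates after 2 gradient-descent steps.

∇E = (4x, 8y - 3z, -3y + 10z)
(x₁, y₁, z₁) = (5, 3, -4) − 0.1·(20, 36, -49) = (3, -0.6, 0.9)
(x₂, y₂, z₂) = (3, -0.6, 0.9) − 0.1·(12, -7.5, 10.8) = (1.8, 0.15, -0.18)

(1.8, 0.15, -0.18)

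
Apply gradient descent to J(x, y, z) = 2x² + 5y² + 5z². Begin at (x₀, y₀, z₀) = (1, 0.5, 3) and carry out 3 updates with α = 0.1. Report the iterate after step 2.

∇J = (4x, 10y, 10z)
Step 1: at (1, 0.5, 3), ∇J = (4, 5, 30) → (1, 0.5, 3) − 0.1·(4, 5, 30) = (0.6, 0, 0)
Step 2: at (0.6, 0, 0), ∇J = (2.4, 0, 0) → (0.6, 0, 0) − 0.1·(2.4, 0, 0) = (0.36, 0, 0)

(0.36, 0, 0)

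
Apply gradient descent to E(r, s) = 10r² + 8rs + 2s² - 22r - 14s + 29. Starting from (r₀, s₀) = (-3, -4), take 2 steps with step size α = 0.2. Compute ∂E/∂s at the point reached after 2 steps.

-651.12

∇E = (20r + 8s - 22, 8r + 4s - 14)
(r₁, s₁) = (-3, -4) − 0.2·(-114, -54) = (19.8, 6.8)
(r₂, s₂) = (19.8, 6.8) − 0.2·(428.4, 171.6) = (-65.88, -27.52)
∂E/∂s at (-65.88, -27.52) = -651.12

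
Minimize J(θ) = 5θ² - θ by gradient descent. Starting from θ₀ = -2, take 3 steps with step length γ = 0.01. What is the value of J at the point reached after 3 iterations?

J′(θ) = 10θ - 1
θ₁ = -2 − 0.01·(-21) = -1.79
θ₂ = -1.79 − 0.01·(-18.9) = -1.601
θ₃ = -1.601 − 0.01·(-17.01) = -1.4309
J(-1.4309) = 11.66827405

11.66827405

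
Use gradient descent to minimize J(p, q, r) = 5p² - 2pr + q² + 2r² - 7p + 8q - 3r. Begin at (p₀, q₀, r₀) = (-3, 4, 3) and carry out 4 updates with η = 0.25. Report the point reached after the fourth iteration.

∇J = (10p - 2r - 7, 2q + 8, -2p + 4r - 3)
(p₁, q₁, r₁) = (-3, 4, 3) − 0.25·(-43, 16, 15) = (7.75, 0, -0.75)
(p₂, q₂, r₂) = (7.75, 0, -0.75) − 0.25·(72, 8, -21.5) = (-10.25, -2, 4.625)
(p₃, q₃, r₃) = (-10.25, -2, 4.625) − 0.25·(-118.75, 4, 36) = (19.4375, -3, -4.375)
(p₄, q₄, r₄) = (19.4375, -3, -4.375) − 0.25·(196.125, 2, -59.375) = (-29.59375, -3.5, 10.46875)

(-29.59375, -3.5, 10.46875)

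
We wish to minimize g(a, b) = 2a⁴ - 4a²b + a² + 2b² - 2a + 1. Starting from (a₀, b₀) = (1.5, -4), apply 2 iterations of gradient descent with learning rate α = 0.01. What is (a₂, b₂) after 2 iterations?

∇g = (8a³ - 8ab + 2a - 2, -4a² + 4b)
(a₁, b₁) = (1.5, -4) − 0.01·(76, -25) = (0.74, -3.75)
(a₂, b₂) = (0.74, -3.75) − 0.01·(24.921792, -17.1904) = (0.49078208, -3.578096)

(0.49078208, -3.578096)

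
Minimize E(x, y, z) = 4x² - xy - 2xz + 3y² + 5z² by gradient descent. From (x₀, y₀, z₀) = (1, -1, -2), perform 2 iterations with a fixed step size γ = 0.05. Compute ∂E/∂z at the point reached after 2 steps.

-4.325

∇E = (8x - y - 2z, -x + 6y, -2x + 10z)
(x₁, y₁, z₁) = (1, -1, -2) − 0.05·(13, -7, -22) = (0.35, -0.65, -0.9)
(x₂, y₂, z₂) = (0.35, -0.65, -0.9) − 0.05·(5.25, -4.25, -9.7) = (0.0875, -0.4375, -0.415)
∂E/∂z at (0.0875, -0.4375, -0.415) = -4.325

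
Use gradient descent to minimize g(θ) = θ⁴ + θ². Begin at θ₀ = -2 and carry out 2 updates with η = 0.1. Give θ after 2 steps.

g′(θ) = 4θ³ + 2θ
Step 1: g′(-2) = -36; θ₁ = -2 − 0.1·(-36) = 1.6
Step 2: g′(1.6) = 19.584; θ₂ = 1.6 − 0.1·19.584 = -0.3584

-0.3584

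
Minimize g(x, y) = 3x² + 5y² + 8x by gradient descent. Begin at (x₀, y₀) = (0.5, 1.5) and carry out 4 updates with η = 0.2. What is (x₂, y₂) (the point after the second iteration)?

∇g = (6x + 8, 10y)
Step 1: at (0.5, 1.5), ∇g = (11, 15) → (0.5, 1.5) − 0.2·(11, 15) = (-1.7, -1.5)
Step 2: at (-1.7, -1.5), ∇g = (-2.2, -15) → (-1.7, -1.5) − 0.2·(-2.2, -15) = (-1.26, 1.5)

(-1.26, 1.5)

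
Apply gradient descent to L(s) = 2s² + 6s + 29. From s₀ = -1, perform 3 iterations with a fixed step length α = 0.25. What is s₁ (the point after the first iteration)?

-1.5

L′(s) = 4s + 6
s₁ = -1 − 0.25·2 = -1.5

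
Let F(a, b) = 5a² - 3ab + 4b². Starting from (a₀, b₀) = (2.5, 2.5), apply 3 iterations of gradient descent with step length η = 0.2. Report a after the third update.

-1.36

∇F = (10a - 3b, -3a + 8b)
Step 1: at (2.5, 2.5), ∇F = (17.5, 12.5) → (2.5, 2.5) − 0.2·(17.5, 12.5) = (-1, 0)
Step 2: at (-1, 0), ∇F = (-10, 3) → (-1, 0) − 0.2·(-10, 3) = (1, -0.6)
Step 3: at (1, -0.6), ∇F = (11.8, -7.8) → (1, -0.6) − 0.2·(11.8, -7.8) = (-1.36, 0.96)
a = -1.36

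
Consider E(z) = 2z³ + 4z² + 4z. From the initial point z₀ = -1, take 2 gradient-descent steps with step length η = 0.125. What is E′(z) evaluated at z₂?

7.39599609375

E′(z) = 6z² + 8z + 4
z₁ = -1 − 0.125·2 = -1.25
z₂ = -1.25 − 0.125·3.375 = -1.671875
E′(z) at (-1.671875) = 7.39599609375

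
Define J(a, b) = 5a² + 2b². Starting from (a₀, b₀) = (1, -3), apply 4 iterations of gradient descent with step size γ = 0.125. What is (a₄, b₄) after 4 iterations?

(0.00390625, -0.1875)

∇J = (10a, 4b)
Step 1: at (1, -3), ∇J = (10, -12) → (1, -3) − 0.125·(10, -12) = (-0.25, -1.5)
Step 2: at (-0.25, -1.5), ∇J = (-2.5, -6) → (-0.25, -1.5) − 0.125·(-2.5, -6) = (0.0625, -0.75)
Step 3: at (0.0625, -0.75), ∇J = (0.625, -3) → (0.0625, -0.75) − 0.125·(0.625, -3) = (-0.015625, -0.375)
Step 4: at (-0.015625, -0.375), ∇J = (-0.15625, -1.5) → (-0.015625, -0.375) − 0.125·(-0.15625, -1.5) = (0.00390625, -0.1875)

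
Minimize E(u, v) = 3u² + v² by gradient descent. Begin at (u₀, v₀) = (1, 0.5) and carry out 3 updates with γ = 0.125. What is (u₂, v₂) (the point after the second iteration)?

∇E = (6u, 2v)
(u₁, v₁) = (1, 0.5) − 0.125·(6, 1) = (0.25, 0.375)
(u₂, v₂) = (0.25, 0.375) − 0.125·(1.5, 0.75) = (0.0625, 0.28125)

(0.0625, 0.28125)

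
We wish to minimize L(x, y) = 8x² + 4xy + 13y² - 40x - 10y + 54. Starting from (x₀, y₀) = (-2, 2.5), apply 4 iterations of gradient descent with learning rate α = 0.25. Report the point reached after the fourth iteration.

(103.9375, 1044.21875)

∇L = (16x + 4y - 40, 4x + 26y - 10)
Step 1: at (-2, 2.5), ∇L = (-62, 47) → (-2, 2.5) − 0.25·(-62, 47) = (13.5, -9.25)
Step 2: at (13.5, -9.25), ∇L = (139, -196.5) → (13.5, -9.25) − 0.25·(139, -196.5) = (-21.25, 39.875)
Step 3: at (-21.25, 39.875), ∇L = (-220.5, 941.75) → (-21.25, 39.875) − 0.25·(-220.5, 941.75) = (33.875, -195.5625)
Step 4: at (33.875, -195.5625), ∇L = (-280.25, -4959.125) → (33.875, -195.5625) − 0.25·(-280.25, -4959.125) = (103.9375, 1044.21875)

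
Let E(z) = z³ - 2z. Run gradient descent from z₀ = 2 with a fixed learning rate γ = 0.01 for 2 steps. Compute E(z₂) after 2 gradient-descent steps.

2.323064807613

E′(z) = 3z² - 2
z₁ = 2 − 0.01·10 = 1.9
z₂ = 1.9 − 0.01·8.83 = 1.8117
E(1.8117) = 2.323064807613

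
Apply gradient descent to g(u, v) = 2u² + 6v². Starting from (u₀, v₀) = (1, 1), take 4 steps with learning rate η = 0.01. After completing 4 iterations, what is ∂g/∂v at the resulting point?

∇g = (4u, 12v)
Step 1: at (1, 1), ∇g = (4, 12) → (1, 1) − 0.01·(4, 12) = (0.96, 0.88)
Step 2: at (0.96, 0.88), ∇g = (3.84, 10.56) → (0.96, 0.88) − 0.01·(3.84, 10.56) = (0.9216, 0.7744)
Step 3: at (0.9216, 0.7744), ∇g = (3.6864, 9.2928) → (0.9216, 0.7744) − 0.01·(3.6864, 9.2928) = (0.884736, 0.681472)
Step 4: at (0.884736, 0.681472), ∇g = (3.538944, 8.177664) → (0.884736, 0.681472) − 0.01·(3.538944, 8.177664) = (0.84934656, 0.59969536)
∂g/∂v at (0.84934656, 0.59969536) = 7.19634432

7.19634432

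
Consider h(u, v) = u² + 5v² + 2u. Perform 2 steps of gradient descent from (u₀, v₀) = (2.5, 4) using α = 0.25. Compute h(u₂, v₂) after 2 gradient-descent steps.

404.765625

∇h = (2u + 2, 10v)
Step 1: at (2.5, 4), ∇h = (7, 40) → (2.5, 4) − 0.25·(7, 40) = (0.75, -6)
Step 2: at (0.75, -6), ∇h = (3.5, -60) → (0.75, -6) − 0.25·(3.5, -60) = (-0.125, 9)
h(-0.125, 9) = 404.765625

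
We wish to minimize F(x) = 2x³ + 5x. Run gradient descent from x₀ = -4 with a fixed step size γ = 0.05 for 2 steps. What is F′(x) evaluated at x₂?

F′(x) = 6x² + 5
x₁ = -4 − 0.05·101 = -9.05
x₂ = -9.05 − 0.05·496.415 = -33.87075
F′(x) at (-33.87075) = 6888.366233375

6888.366233375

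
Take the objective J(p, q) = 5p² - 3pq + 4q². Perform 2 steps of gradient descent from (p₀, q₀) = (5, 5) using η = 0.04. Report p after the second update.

∇J = (10p - 3q, -3p + 8q)
(p₁, q₁) = (5, 5) − 0.04·(35, 25) = (3.6, 4)
(p₂, q₂) = (3.6, 4) − 0.04·(24, 21.2) = (2.64, 3.152)
p = 2.64

2.64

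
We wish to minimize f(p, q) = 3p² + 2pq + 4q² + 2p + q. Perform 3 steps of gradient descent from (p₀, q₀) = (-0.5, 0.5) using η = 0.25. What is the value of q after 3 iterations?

-0.75

∇f = (6p + 2q + 2, 2p + 8q + 1)
(p₁, q₁) = (-0.5, 0.5) − 0.25·(0, 4) = (-0.5, -0.5)
(p₂, q₂) = (-0.5, -0.5) − 0.25·(-2, -4) = (0, 0.5)
(p₃, q₃) = (0, 0.5) − 0.25·(3, 5) = (-0.75, -0.75)
q = -0.75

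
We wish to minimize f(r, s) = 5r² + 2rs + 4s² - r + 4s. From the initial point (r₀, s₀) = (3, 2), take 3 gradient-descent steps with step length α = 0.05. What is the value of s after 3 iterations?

∇f = (10r + 2s - 1, 2r + 8s + 4)
Step 1: at (3, 2), ∇f = (33, 26) → (3, 2) − 0.05·(33, 26) = (1.35, 0.7)
Step 2: at (1.35, 0.7), ∇f = (13.9, 12.3) → (1.35, 0.7) − 0.05·(13.9, 12.3) = (0.655, 0.085)
Step 3: at (0.655, 0.085), ∇f = (5.72, 5.99) → (0.655, 0.085) − 0.05·(5.72, 5.99) = (0.369, -0.2145)
s = -0.2145

-0.2145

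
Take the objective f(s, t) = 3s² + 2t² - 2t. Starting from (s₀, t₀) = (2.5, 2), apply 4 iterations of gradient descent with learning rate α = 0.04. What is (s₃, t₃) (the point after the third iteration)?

∇f = (6s, 4t - 2)
(s₁, t₁) = (2.5, 2) − 0.04·(15, 6) = (1.9, 1.76)
(s₂, t₂) = (1.9, 1.76) − 0.04·(11.4, 5.04) = (1.444, 1.5584)
(s₃, t₃) = (1.444, 1.5584) − 0.04·(8.664, 4.2336) = (1.09744, 1.389056)

(1.09744, 1.389056)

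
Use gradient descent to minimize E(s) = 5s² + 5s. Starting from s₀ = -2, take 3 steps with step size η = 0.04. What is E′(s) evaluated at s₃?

E′(s) = 10s + 5
s₁ = -2 − 0.04·(-15) = -1.4
s₂ = -1.4 − 0.04·(-9) = -1.04
s₃ = -1.04 − 0.04·(-5.4) = -0.824
E′(s) at (-0.824) = -3.24

-3.24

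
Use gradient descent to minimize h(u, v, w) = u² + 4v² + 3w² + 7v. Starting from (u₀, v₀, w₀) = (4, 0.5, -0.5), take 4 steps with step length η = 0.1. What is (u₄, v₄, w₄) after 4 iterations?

∇h = (2u, 8v + 7, 6w)
Step 1: at (4, 0.5, -0.5), ∇h = (8, 11, -3) → (4, 0.5, -0.5) − 0.1·(8, 11, -3) = (3.2, -0.6, -0.2)
Step 2: at (3.2, -0.6, -0.2), ∇h = (6.4, 2.2, -1.2) → (3.2, -0.6, -0.2) − 0.1·(6.4, 2.2, -1.2) = (2.56, -0.82, -0.08)
Step 3: at (2.56, -0.82, -0.08), ∇h = (5.12, 0.44, -0.48) → (2.56, -0.82, -0.08) − 0.1·(5.12, 0.44, -0.48) = (2.048, -0.864, -0.032)
Step 4: at (2.048, -0.864, -0.032), ∇h = (4.096, 0.088, -0.192) → (2.048, -0.864, -0.032) − 0.1·(4.096, 0.088, -0.192) = (1.6384, -0.8728, -0.0128)

(1.6384, -0.8728, -0.0128)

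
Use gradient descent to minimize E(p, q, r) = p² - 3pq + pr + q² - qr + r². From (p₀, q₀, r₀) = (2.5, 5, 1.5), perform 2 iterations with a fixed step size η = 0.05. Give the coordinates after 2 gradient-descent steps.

∇E = (2p - 3q + r, -3p + 2q - r, p - q + 2r)
(p₁, q₁, r₁) = (2.5, 5, 1.5) − 0.05·(-8.5, 1, 0.5) = (2.925, 4.95, 1.475)
(p₂, q₂, r₂) = (2.925, 4.95, 1.475) − 0.05·(-7.525, -0.35, 0.925) = (3.30125, 4.9675, 1.42875)

(3.30125, 4.9675, 1.42875)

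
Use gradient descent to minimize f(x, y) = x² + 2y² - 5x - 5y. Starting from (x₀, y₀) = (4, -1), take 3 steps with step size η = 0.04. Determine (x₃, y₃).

(3.668032, -0.083584)

∇f = (2x - 5, 4y - 5)
Step 1: at (4, -1), ∇f = (3, -9) → (4, -1) − 0.04·(3, -9) = (3.88, -0.64)
Step 2: at (3.88, -0.64), ∇f = (2.76, -7.56) → (3.88, -0.64) − 0.04·(2.76, -7.56) = (3.7696, -0.3376)
Step 3: at (3.7696, -0.3376), ∇f = (2.5392, -6.3504) → (3.7696, -0.3376) − 0.04·(2.5392, -6.3504) = (3.668032, -0.083584)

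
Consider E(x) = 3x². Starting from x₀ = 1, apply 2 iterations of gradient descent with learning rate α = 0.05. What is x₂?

E′(x) = 6x
Step 1: E′(1) = 6; x₁ = 1 − 0.05·6 = 0.7
Step 2: E′(0.7) = 4.2; x₂ = 0.7 − 0.05·4.2 = 0.49

0.49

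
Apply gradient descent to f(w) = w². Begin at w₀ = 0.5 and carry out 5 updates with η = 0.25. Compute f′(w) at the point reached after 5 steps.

f′(w) = 2w
Step 1: f′(0.5) = 1; w₁ = 0.5 − 0.25·1 = 0.25
Step 2: f′(0.25) = 0.5; w₂ = 0.25 − 0.25·0.5 = 0.125
Step 3: f′(0.125) = 0.25; w₃ = 0.125 − 0.25·0.25 = 0.0625
Step 4: f′(0.0625) = 0.125; w₄ = 0.0625 − 0.25·0.125 = 0.03125
Step 5: f′(0.03125) = 0.0625; w₅ = 0.03125 − 0.25·0.0625 = 0.015625
f′(w) at (0.015625) = 0.03125

0.03125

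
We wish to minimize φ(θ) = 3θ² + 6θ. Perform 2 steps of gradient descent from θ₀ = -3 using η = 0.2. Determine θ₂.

-1.08

φ′(θ) = 6θ + 6
Step 1: φ′(-3) = -12; θ₁ = -3 − 0.2·(-12) = -0.6
Step 2: φ′(-0.6) = 2.4; θ₂ = -0.6 − 0.2·2.4 = -1.08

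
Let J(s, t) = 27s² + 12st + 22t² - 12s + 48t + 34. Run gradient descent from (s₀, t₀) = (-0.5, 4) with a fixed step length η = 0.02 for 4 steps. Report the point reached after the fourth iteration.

(0.4836352, -1.19693568)

∇J = (54s + 12t - 12, 12s + 44t + 48)
Step 1: at (-0.5, 4), ∇J = (9, 218) → (-0.5, 4) − 0.02·(9, 218) = (-0.68, -0.36)
Step 2: at (-0.68, -0.36), ∇J = (-53.04, 24) → (-0.68, -0.36) − 0.02·(-53.04, 24) = (0.3808, -0.84)
Step 3: at (0.3808, -0.84), ∇J = (-1.5168, 15.6096) → (0.3808, -0.84) − 0.02·(-1.5168, 15.6096) = (0.411136, -1.152192)
Step 4: at (0.411136, -1.152192), ∇J = (-3.62496, 2.237184) → (0.411136, -1.152192) − 0.02·(-3.62496, 2.237184) = (0.4836352, -1.19693568)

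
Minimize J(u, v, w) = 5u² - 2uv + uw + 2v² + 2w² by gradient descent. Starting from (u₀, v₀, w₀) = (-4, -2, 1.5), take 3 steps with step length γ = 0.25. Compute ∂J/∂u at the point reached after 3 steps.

∇J = (10u - 2v + w, -2u + 4v, u + 4w)
(u₁, v₁, w₁) = (-4, -2, 1.5) − 0.25·(-34.5, 0, 2) = (4.625, -2, 1)
(u₂, v₂, w₂) = (4.625, -2, 1) − 0.25·(51.25, -17.25, 8.625) = (-8.1875, 2.3125, -1.15625)
(u₃, v₃, w₃) = (-8.1875, 2.3125, -1.15625) − 0.25·(-87.65625, 25.625, -12.8125) = (13.7265625, -4.09375, 2.046875)
∂J/∂u at (13.7265625, -4.09375, 2.046875) = 147.5

147.5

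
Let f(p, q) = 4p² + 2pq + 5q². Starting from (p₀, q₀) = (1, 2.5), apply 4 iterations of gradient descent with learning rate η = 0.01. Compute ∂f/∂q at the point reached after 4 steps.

∇f = (8p + 2q, 2p + 10q)
Step 1: at (1, 2.5), ∇f = (13, 27) → (1, 2.5) − 0.01·(13, 27) = (0.87, 2.23)
Step 2: at (0.87, 2.23), ∇f = (11.42, 24.04) → (0.87, 2.23) − 0.01·(11.42, 24.04) = (0.7558, 1.9896)
Step 3: at (0.7558, 1.9896), ∇f = (10.0256, 21.4076) → (0.7558, 1.9896) − 0.01·(10.0256, 21.4076) = (0.655544, 1.775524)
Step 4: at (0.655544, 1.775524), ∇f = (8.7954, 19.066328) → (0.655544, 1.775524) − 0.01·(8.7954, 19.066328) = (0.56759, 1.58486072)
∂f/∂q at (0.56759, 1.58486072) = 16.9837872

16.9837872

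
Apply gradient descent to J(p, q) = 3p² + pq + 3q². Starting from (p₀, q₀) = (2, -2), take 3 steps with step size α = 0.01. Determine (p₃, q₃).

(1.71475, -1.71475)

∇J = (6p + q, p + 6q)
Step 1: at (2, -2), ∇J = (10, -10) → (2, -2) − 0.01·(10, -10) = (1.9, -1.9)
Step 2: at (1.9, -1.9), ∇J = (9.5, -9.5) → (1.9, -1.9) − 0.01·(9.5, -9.5) = (1.805, -1.805)
Step 3: at (1.805, -1.805), ∇J = (9.025, -9.025) → (1.805, -1.805) − 0.01·(9.025, -9.025) = (1.71475, -1.71475)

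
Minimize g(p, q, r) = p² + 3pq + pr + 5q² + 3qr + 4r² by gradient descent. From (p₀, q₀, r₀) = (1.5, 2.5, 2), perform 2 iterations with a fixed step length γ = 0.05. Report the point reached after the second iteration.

(0.64125, 0.11875, 0.2975)

∇g = (2p + 3q + r, 3p + 10q + 3r, p + 3q + 8r)
Step 1: at (1.5, 2.5, 2), ∇g = (12.5, 35.5, 25) → (1.5, 2.5, 2) − 0.05·(12.5, 35.5, 25) = (0.875, 0.725, 0.75)
Step 2: at (0.875, 0.725, 0.75), ∇g = (4.675, 12.125, 9.05) → (0.875, 0.725, 0.75) − 0.05·(4.675, 12.125, 9.05) = (0.64125, 0.11875, 0.2975)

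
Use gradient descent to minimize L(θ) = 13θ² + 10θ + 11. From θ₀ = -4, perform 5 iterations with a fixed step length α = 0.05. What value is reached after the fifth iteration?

L′(θ) = 26θ + 10
θ₁ = -4 − 0.05·(-94) = 0.7
θ₂ = 0.7 − 0.05·28.2 = -0.71
θ₃ = -0.71 − 0.05·(-8.46) = -0.287
θ₄ = -0.287 − 0.05·2.538 = -0.4139
θ₅ = -0.4139 − 0.05·(-0.7614) = -0.37583

-0.37583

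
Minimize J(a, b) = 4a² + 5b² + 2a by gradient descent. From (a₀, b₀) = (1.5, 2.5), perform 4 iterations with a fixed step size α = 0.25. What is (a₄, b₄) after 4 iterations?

∇J = (8a + 2, 10b)
Step 1: at (1.5, 2.5), ∇J = (14, 25) → (1.5, 2.5) − 0.25·(14, 25) = (-2, -3.75)
Step 2: at (-2, -3.75), ∇J = (-14, -37.5) → (-2, -3.75) − 0.25·(-14, -37.5) = (1.5, 5.625)
Step 3: at (1.5, 5.625), ∇J = (14, 56.25) → (1.5, 5.625) − 0.25·(14, 56.25) = (-2, -8.4375)
Step 4: at (-2, -8.4375), ∇J = (-14, -84.375) → (-2, -8.4375) − 0.25·(-14, -84.375) = (1.5, 12.65625)

(1.5, 12.65625)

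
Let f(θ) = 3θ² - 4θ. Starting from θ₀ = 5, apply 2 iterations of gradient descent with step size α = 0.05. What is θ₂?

2.79

f′(θ) = 6θ - 4
Step 1: f′(5) = 26; θ₁ = 5 − 0.05·26 = 3.7
Step 2: f′(3.7) = 18.2; θ₂ = 3.7 − 0.05·18.2 = 2.79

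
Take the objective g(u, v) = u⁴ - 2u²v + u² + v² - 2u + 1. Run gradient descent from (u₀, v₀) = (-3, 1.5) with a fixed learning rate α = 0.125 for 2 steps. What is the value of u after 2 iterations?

-372.9296875

∇g = (4u³ - 4uv + 2u - 2, -2u² + 2v)
(u₁, v₁) = (-3, 1.5) − 0.125·(-98, -15) = (9.25, 3.375)
(u₂, v₂) = (9.25, 3.375) − 0.125·(3057.4375, -164.375) = (-372.9296875, 23.921875)
u = -372.9296875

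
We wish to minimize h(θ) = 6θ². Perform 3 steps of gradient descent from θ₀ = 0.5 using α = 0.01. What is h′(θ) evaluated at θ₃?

4.088832

h′(θ) = 12θ
θ₁ = 0.5 − 0.01·6 = 0.44
θ₂ = 0.44 − 0.01·5.28 = 0.3872
θ₃ = 0.3872 − 0.01·4.6464 = 0.340736
h′(θ) at (0.340736) = 4.088832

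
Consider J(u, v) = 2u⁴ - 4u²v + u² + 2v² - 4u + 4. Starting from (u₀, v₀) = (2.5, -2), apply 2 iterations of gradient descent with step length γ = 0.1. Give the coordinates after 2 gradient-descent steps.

∇J = (8u³ - 8uv + 2u - 4, -4u² + 4v)
(u₁, v₁) = (2.5, -2) − 0.1·(166, -33) = (-14.1, 1.3)
(u₂, v₂) = (-14.1, 1.3) − 0.1·(-22311.328, -790.04) = (2217.0328, 80.304)

(2217.0328, 80.304)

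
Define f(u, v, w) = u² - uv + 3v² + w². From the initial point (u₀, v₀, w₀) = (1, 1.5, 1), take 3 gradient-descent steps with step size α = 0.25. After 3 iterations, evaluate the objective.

∇f = (2u - v, -u + 6v, 2w)
(u₁, v₁, w₁) = (1, 1.5, 1) − 0.25·(0.5, 8, 2) = (0.875, -0.5, 0.5)
(u₂, v₂, w₂) = (0.875, -0.5, 0.5) − 0.25·(2.25, -3.875, 1) = (0.3125, 0.46875, 0.25)
(u₃, v₃, w₃) = (0.3125, 0.46875, 0.25) − 0.25·(0.15625, 2.5, 0.5) = (0.2734375, -0.15625, 0.125)
f(0.2734375, -0.15625, 0.125) = 0.20635986328125

0.20635986328125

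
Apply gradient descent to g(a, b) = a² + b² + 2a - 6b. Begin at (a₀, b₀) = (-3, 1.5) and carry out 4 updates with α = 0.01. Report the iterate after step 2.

(-2.9208, 1.5594)

∇g = (2a + 2, 2b - 6)
(a₁, b₁) = (-3, 1.5) − 0.01·(-4, -3) = (-2.96, 1.53)
(a₂, b₂) = (-2.96, 1.53) − 0.01·(-3.92, -2.94) = (-2.9208, 1.5594)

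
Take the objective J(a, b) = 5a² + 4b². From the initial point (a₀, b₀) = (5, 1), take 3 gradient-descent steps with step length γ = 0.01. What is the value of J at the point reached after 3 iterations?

∇J = (10a, 8b)
Step 1: at (5, 1), ∇J = (50, 8) → (5, 1) − 0.01·(50, 8) = (4.5, 0.92)
Step 2: at (4.5, 0.92), ∇J = (45, 7.36) → (4.5, 0.92) − 0.01·(45, 7.36) = (4.05, 0.8464)
Step 3: at (4.05, 0.8464), ∇J = (40.5, 6.7712) → (4.05, 0.8464) − 0.01·(40.5, 6.7712) = (3.645, 0.778688)
J(3.645, 0.778688) = 68.855545005376

68.855545005376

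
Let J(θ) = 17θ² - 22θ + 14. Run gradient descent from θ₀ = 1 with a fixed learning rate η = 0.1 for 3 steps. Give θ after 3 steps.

-4.232

J′(θ) = 34θ - 22
θ₁ = 1 − 0.1·12 = -0.2
θ₂ = -0.2 − 0.1·(-28.8) = 2.68
θ₃ = 2.68 − 0.1·69.12 = -4.232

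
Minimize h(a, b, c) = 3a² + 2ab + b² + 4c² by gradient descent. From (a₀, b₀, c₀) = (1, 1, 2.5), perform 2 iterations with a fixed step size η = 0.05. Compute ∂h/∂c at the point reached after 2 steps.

7.2

∇h = (6a + 2b, 2a + 2b, 8c)
(a₁, b₁, c₁) = (1, 1, 2.5) − 0.05·(8, 4, 20) = (0.6, 0.8, 1.5)
(a₂, b₂, c₂) = (0.6, 0.8, 1.5) − 0.05·(5.2, 2.8, 12) = (0.34, 0.66, 0.9)
∂h/∂c at (0.34, 0.66, 0.9) = 7.2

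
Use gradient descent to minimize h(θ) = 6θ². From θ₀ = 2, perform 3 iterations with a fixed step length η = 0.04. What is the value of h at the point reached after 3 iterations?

h′(θ) = 12θ
θ₁ = 2 − 0.04·24 = 1.04
θ₂ = 1.04 − 0.04·12.48 = 0.5408
θ₃ = 0.5408 − 0.04·6.4896 = 0.281216
h(0.281216) = 0.474494631936

0.474494631936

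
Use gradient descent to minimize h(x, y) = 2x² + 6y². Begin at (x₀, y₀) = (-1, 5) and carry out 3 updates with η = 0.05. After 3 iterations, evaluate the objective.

1.138688

∇h = (4x, 12y)
(x₁, y₁) = (-1, 5) − 0.05·(-4, 60) = (-0.8, 2)
(x₂, y₂) = (-0.8, 2) − 0.05·(-3.2, 24) = (-0.64, 0.8)
(x₃, y₃) = (-0.64, 0.8) − 0.05·(-2.56, 9.6) = (-0.512, 0.32)
h(-0.512, 0.32) = 1.138688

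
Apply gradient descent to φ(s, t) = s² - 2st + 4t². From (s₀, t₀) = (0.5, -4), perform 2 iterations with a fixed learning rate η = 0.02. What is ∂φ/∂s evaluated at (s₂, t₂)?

∇φ = (2s - 2t, -2s + 8t)
(s₁, t₁) = (0.5, -4) − 0.02·(9, -33) = (0.32, -3.34)
(s₂, t₂) = (0.32, -3.34) − 0.02·(7.32, -27.36) = (0.1736, -2.7928)
∂φ/∂s at (0.1736, -2.7928) = 5.9328

5.9328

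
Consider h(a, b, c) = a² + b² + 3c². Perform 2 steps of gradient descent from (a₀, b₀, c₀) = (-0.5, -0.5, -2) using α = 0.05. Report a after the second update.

∇h = (2a, 2b, 6c)
(a₁, b₁, c₁) = (-0.5, -0.5, -2) − 0.05·(-1, -1, -12) = (-0.45, -0.45, -1.4)
(a₂, b₂, c₂) = (-0.45, -0.45, -1.4) − 0.05·(-0.9, -0.9, -8.4) = (-0.405, -0.405, -0.98)
a = -0.405

-0.405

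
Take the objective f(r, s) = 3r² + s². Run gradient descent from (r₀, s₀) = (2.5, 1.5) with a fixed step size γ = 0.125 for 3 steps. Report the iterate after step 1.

∇f = (6r, 2s)
Step 1: at (2.5, 1.5), ∇f = (15, 3) → (2.5, 1.5) − 0.125·(15, 3) = (0.625, 1.125)

(0.625, 1.125)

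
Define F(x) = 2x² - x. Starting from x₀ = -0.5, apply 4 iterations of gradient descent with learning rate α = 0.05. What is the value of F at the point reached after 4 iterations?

0.06374368

F′(x) = 4x - 1
x₁ = -0.5 − 0.05·(-3) = -0.35
x₂ = -0.35 − 0.05·(-2.4) = -0.23
x₃ = -0.23 − 0.05·(-1.92) = -0.134
x₄ = -0.134 − 0.05·(-1.536) = -0.0572
F(-0.0572) = 0.06374368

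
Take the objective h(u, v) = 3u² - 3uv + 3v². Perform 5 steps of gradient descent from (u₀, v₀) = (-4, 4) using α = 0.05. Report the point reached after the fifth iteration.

∇h = (6u - 3v, -3u + 6v)
Step 1: at (-4, 4), ∇h = (-36, 36) → (-4, 4) − 0.05·(-36, 36) = (-2.2, 2.2)
Step 2: at (-2.2, 2.2), ∇h = (-19.8, 19.8) → (-2.2, 2.2) − 0.05·(-19.8, 19.8) = (-1.21, 1.21)
Step 3: at (-1.21, 1.21), ∇h = (-10.89, 10.89) → (-1.21, 1.21) − 0.05·(-10.89, 10.89) = (-0.6655, 0.6655)
Step 4: at (-0.6655, 0.6655), ∇h = (-5.9895, 5.9895) → (-0.6655, 0.6655) − 0.05·(-5.9895, 5.9895) = (-0.366025, 0.366025)
Step 5: at (-0.366025, 0.366025), ∇h = (-3.294225, 3.294225) → (-0.366025, 0.366025) − 0.05·(-3.294225, 3.294225) = (-0.20131375, 0.20131375)

(-0.20131375, 0.20131375)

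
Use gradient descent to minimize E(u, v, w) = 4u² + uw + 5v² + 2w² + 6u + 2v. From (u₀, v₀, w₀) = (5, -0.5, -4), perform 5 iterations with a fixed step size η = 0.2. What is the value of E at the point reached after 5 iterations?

-0.9211012864

∇E = (8u + w + 6, 10v + 2, u + 4w)
(u₁, v₁, w₁) = (5, -0.5, -4) − 0.2·(42, -3, -11) = (-3.4, 0.1, -1.8)
(u₂, v₂, w₂) = (-3.4, 0.1, -1.8) − 0.2·(-23, 3, -10.6) = (1.2, -0.5, 0.32)
(u₃, v₃, w₃) = (1.2, -0.5, 0.32) − 0.2·(15.92, -3, 2.48) = (-1.984, 0.1, -0.176)
(u₄, v₄, w₄) = (-1.984, 0.1, -0.176) − 0.2·(-10.048, 3, -2.688) = (0.0256, -0.5, 0.3616)
(u₅, v₅, w₅) = (0.0256, -0.5, 0.3616) − 0.2·(6.5664, -3, 1.472) = (-1.28768, 0.1, 0.0672)
E(-1.28768, 0.1, 0.0672) = -0.9211012864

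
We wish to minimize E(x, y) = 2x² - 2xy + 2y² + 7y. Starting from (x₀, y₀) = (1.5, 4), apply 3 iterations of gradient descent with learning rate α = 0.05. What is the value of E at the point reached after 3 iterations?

∇E = (4x - 2y, -2x + 4y + 7)
Step 1: at (1.5, 4), ∇E = (-2, 20) → (1.5, 4) − 0.05·(-2, 20) = (1.6, 3)
Step 2: at (1.6, 3), ∇E = (0.4, 15.8) → (1.6, 3) − 0.05·(0.4, 15.8) = (1.58, 2.21)
Step 3: at (1.58, 2.21), ∇E = (1.9, 12.68) → (1.58, 2.21) − 0.05·(1.9, 12.68) = (1.485, 1.576)
E(1.485, 1.576) = 15.729282

15.729282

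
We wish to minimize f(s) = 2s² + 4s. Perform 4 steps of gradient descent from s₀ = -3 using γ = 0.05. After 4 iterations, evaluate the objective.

f′(s) = 4s + 4
Step 1: f′(-3) = -8; s₁ = -3 − 0.05·(-8) = -2.6
Step 2: f′(-2.6) = -6.4; s₂ = -2.6 − 0.05·(-6.4) = -2.28
Step 3: f′(-2.28) = -5.12; s₃ = -2.28 − 0.05·(-5.12) = -2.024
Step 4: f′(-2.024) = -4.096; s₄ = -2.024 − 0.05·(-4.096) = -1.8192
f(-1.8192) = -0.65782272

-0.65782272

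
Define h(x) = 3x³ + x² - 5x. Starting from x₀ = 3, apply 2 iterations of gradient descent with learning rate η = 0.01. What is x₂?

1.758684

h′(x) = 9x² + 2x - 5
x₁ = 3 − 0.01·82 = 2.18
x₂ = 2.18 − 0.01·42.1316 = 1.758684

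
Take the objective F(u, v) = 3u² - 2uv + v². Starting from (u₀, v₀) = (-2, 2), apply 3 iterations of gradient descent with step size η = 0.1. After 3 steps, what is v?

∇F = (6u - 2v, -2u + 2v)
Step 1: at (-2, 2), ∇F = (-16, 8) → (-2, 2) − 0.1·(-16, 8) = (-0.4, 1.2)
Step 2: at (-0.4, 1.2), ∇F = (-4.8, 3.2) → (-0.4, 1.2) − 0.1·(-4.8, 3.2) = (0.08, 0.88)
Step 3: at (0.08, 0.88), ∇F = (-1.28, 1.6) → (0.08, 0.88) − 0.1·(-1.28, 1.6) = (0.208, 0.72)
v = 0.72

0.72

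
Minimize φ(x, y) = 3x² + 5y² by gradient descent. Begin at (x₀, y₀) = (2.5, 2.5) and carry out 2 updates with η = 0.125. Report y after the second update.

∇φ = (6x, 10y)
(x₁, y₁) = (2.5, 2.5) − 0.125·(15, 25) = (0.625, -0.625)
(x₂, y₂) = (0.625, -0.625) − 0.125·(3.75, -6.25) = (0.15625, 0.15625)
y = 0.15625

0.15625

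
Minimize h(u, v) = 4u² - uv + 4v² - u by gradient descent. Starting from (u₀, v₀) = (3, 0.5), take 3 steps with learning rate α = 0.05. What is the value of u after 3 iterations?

∇h = (8u - v - 1, -u + 8v)
(u₁, v₁) = (3, 0.5) − 0.05·(22.5, 1) = (1.875, 0.45)
(u₂, v₂) = (1.875, 0.45) − 0.05·(13.55, 1.725) = (1.1975, 0.36375)
(u₃, v₃) = (1.1975, 0.36375) − 0.05·(8.21625, 1.7125) = (0.7866875, 0.278125)
u = 0.7866875

0.7866875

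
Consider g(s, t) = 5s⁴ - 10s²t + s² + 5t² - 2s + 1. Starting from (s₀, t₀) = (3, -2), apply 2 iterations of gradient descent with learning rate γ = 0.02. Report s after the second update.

423.8983808

∇g = (20s³ - 20st + 2s - 2, -10s² + 10t)
Step 1: at (3, -2), ∇g = (664, -110) → (3, -2) − 0.02·(664, -110) = (-10.28, 0.2)
Step 2: at (-10.28, 0.2), ∇g = (-21708.91904, -1054.784) → (-10.28, 0.2) − 0.02·(-21708.91904, -1054.784) = (423.8983808, 21.29568)
s = 423.8983808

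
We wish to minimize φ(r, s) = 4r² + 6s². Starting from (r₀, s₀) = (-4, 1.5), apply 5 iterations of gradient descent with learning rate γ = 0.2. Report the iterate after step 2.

(-1.44, 2.94)

∇φ = (8r, 12s)
(r₁, s₁) = (-4, 1.5) − 0.2·(-32, 18) = (2.4, -2.1)
(r₂, s₂) = (2.4, -2.1) − 0.2·(19.2, -25.2) = (-1.44, 2.94)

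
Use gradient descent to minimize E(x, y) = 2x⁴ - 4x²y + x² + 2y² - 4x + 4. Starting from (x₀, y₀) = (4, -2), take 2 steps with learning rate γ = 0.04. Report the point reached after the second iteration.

∇E = (8x³ - 8xy + 2x - 4, -4x² + 4y)
Step 1: at (4, -2), ∇E = (580, -72) → (4, -2) − 0.04·(580, -72) = (-19.2, 0.88)
Step 2: at (-19.2, 0.88), ∇E = (-56530.336, -1471.04) → (-19.2, 0.88) − 0.04·(-56530.336, -1471.04) = (2242.01344, 59.7216)

(2242.01344, 59.7216)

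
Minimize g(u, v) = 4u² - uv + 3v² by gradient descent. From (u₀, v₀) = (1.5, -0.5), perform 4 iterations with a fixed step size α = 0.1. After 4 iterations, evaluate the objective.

0.000054765

∇g = (8u - v, -u + 6v)
(u₁, v₁) = (1.5, -0.5) − 0.1·(12.5, -4.5) = (0.25, -0.05)
(u₂, v₂) = (0.25, -0.05) − 0.1·(2.05, -0.55) = (0.045, 0.005)
(u₃, v₃) = (0.045, 0.005) − 0.1·(0.355, -0.015) = (0.0095, 0.0065)
(u₄, v₄) = (0.0095, 0.0065) − 0.1·(0.0695, 0.0295) = (0.00255, 0.00355)
g(0.00255, 0.00355) = 0.000054765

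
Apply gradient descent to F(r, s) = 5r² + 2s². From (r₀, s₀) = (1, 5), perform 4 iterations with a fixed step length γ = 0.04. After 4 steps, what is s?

2.4893568

∇F = (10r, 4s)
Step 1: at (1, 5), ∇F = (10, 20) → (1, 5) − 0.04·(10, 20) = (0.6, 4.2)
Step 2: at (0.6, 4.2), ∇F = (6, 16.8) → (0.6, 4.2) − 0.04·(6, 16.8) = (0.36, 3.528)
Step 3: at (0.36, 3.528), ∇F = (3.6, 14.112) → (0.36, 3.528) − 0.04·(3.6, 14.112) = (0.216, 2.96352)
Step 4: at (0.216, 2.96352), ∇F = (2.16, 11.85408) → (0.216, 2.96352) − 0.04·(2.16, 11.85408) = (0.1296, 2.4893568)
s = 2.4893568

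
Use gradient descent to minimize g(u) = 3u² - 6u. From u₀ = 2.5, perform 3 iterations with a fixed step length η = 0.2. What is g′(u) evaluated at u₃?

-0.072

g′(u) = 6u - 6
Step 1: g′(2.5) = 9; u₁ = 2.5 − 0.2·9 = 0.7
Step 2: g′(0.7) = -1.8; u₂ = 0.7 − 0.2·(-1.8) = 1.06
Step 3: g′(1.06) = 0.36; u₃ = 1.06 − 0.2·0.36 = 0.988
g′(u) at (0.988) = -0.072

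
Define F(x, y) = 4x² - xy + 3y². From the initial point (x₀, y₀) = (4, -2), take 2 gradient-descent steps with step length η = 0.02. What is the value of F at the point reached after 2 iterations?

∇F = (8x - y, -x + 6y)
(x₁, y₁) = (4, -2) − 0.02·(34, -16) = (3.32, -1.68)
(x₂, y₂) = (3.32, -1.68) − 0.02·(28.24, -13.4) = (2.7552, -1.412)
F(2.7552, -1.412) = 40.23608256

40.23608256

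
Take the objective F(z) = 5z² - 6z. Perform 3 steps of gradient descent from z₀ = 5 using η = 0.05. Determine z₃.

1.15

F′(z) = 10z - 6
Step 1: F′(5) = 44; z₁ = 5 − 0.05·44 = 2.8
Step 2: F′(2.8) = 22; z₂ = 2.8 − 0.05·22 = 1.7
Step 3: F′(1.7) = 11; z₃ = 1.7 − 0.05·11 = 1.15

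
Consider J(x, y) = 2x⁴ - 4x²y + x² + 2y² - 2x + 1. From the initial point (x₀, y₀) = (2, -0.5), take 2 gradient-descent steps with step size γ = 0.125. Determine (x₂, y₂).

(363.203125, 27.15625)

∇J = (8x³ - 8xy + 2x - 2, -4x² + 4y)
(x₁, y₁) = (2, -0.5) − 0.125·(74, -18) = (-7.25, 1.75)
(x₂, y₂) = (-7.25, 1.75) − 0.125·(-2963.625, -203.25) = (363.203125, 27.15625)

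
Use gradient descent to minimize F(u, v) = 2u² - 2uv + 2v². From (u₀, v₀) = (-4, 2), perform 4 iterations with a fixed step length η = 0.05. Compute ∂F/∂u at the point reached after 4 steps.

∇F = (4u - 2v, -2u + 4v)
Step 1: at (-4, 2), ∇F = (-20, 16) → (-4, 2) − 0.05·(-20, 16) = (-3, 1.2)
Step 2: at (-3, 1.2), ∇F = (-14.4, 10.8) → (-3, 1.2) − 0.05·(-14.4, 10.8) = (-2.28, 0.66)
Step 3: at (-2.28, 0.66), ∇F = (-10.44, 7.2) → (-2.28, 0.66) − 0.05·(-10.44, 7.2) = (-1.758, 0.3)
Step 4: at (-1.758, 0.3), ∇F = (-7.632, 4.716) → (-1.758, 0.3) − 0.05·(-7.632, 4.716) = (-1.3764, 0.0642)
∂F/∂u at (-1.3764, 0.0642) = -5.634

-5.634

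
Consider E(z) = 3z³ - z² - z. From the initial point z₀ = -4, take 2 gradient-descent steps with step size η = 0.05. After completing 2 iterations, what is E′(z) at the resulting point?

E′(z) = 9z² - 2z - 1
Step 1: E′(-4) = 151; z₁ = -4 − 0.05·151 = -11.55
Step 2: E′(-11.55) = 1222.7225; z₂ = -11.55 − 0.05·1222.7225 = -72.686125
E′(z) at (-72.686125) = 47693.827157640625

47693.827157640625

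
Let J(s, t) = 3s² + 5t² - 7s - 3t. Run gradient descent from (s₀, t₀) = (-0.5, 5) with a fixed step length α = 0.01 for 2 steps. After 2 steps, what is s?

-0.306

∇J = (6s - 7, 10t - 3)
Step 1: at (-0.5, 5), ∇J = (-10, 47) → (-0.5, 5) − 0.01·(-10, 47) = (-0.4, 4.53)
Step 2: at (-0.4, 4.53), ∇J = (-9.4, 42.3) → (-0.4, 4.53) − 0.01·(-9.4, 42.3) = (-0.306, 4.107)
s = -0.306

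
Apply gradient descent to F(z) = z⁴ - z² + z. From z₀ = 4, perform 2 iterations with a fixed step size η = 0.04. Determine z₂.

F′(z) = 4z³ - 2z + 1
Step 1: F′(4) = 249; z₁ = 4 − 0.04·249 = -5.96
Step 2: F′(-5.96) = -833.914944; z₂ = -5.96 − 0.04·(-833.914944) = 27.39659776

27.39659776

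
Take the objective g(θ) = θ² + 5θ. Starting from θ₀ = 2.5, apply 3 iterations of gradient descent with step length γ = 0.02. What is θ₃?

g′(θ) = 2θ + 5
Step 1: g′(2.5) = 10; θ₁ = 2.5 − 0.02·10 = 2.3
Step 2: g′(2.3) = 9.6; θ₂ = 2.3 − 0.02·9.6 = 2.108
Step 3: g′(2.108) = 9.216; θ₃ = 2.108 − 0.02·9.216 = 1.92368

1.92368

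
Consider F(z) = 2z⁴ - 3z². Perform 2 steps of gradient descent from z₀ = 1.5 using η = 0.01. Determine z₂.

F′(z) = 8z³ - 6z
z₁ = 1.5 − 0.01·18 = 1.32
z₂ = 1.32 − 0.01·10.479744 = 1.21520256

1.21520256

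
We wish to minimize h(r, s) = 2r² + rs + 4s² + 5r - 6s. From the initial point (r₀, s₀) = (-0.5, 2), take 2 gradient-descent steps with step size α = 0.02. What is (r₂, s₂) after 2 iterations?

∇h = (4r + s + 5, r + 8s - 6)
(r₁, s₁) = (-0.5, 2) − 0.02·(5, 9.5) = (-0.6, 1.81)
(r₂, s₂) = (-0.6, 1.81) − 0.02·(4.41, 7.88) = (-0.6882, 1.6524)

(-0.6882, 1.6524)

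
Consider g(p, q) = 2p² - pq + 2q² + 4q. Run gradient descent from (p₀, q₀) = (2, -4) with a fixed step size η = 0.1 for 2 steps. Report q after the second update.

∇g = (4p - q, -p + 4q + 4)
(p₁, q₁) = (2, -4) − 0.1·(12, -14) = (0.8, -2.6)
(p₂, q₂) = (0.8, -2.6) − 0.1·(5.8, -7.2) = (0.22, -1.88)
q = -1.88

-1.88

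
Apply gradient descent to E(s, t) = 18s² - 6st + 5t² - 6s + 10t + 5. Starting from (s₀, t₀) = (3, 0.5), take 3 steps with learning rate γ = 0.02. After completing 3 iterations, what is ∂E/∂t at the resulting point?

9.749568

∇E = (36s - 6t - 6, -6s + 10t + 10)
Step 1: at (3, 0.5), ∇E = (99, -3) → (3, 0.5) − 0.02·(99, -3) = (1.02, 0.56)
Step 2: at (1.02, 0.56), ∇E = (27.36, 9.48) → (1.02, 0.56) − 0.02·(27.36, 9.48) = (0.4728, 0.3704)
Step 3: at (0.4728, 0.3704), ∇E = (8.7984, 10.8672) → (0.4728, 0.3704) − 0.02·(8.7984, 10.8672) = (0.296832, 0.153056)
∂E/∂t at (0.296832, 0.153056) = 9.749568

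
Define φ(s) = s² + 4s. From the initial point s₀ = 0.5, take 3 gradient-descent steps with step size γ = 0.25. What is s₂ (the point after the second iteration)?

-1.375

φ′(s) = 2s + 4
s₁ = 0.5 − 0.25·5 = -0.75
s₂ = -0.75 − 0.25·2.5 = -1.375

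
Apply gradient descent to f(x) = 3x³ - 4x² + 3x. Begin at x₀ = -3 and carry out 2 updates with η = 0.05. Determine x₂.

-43.662

f′(x) = 9x² - 8x + 3
Step 1: f′(-3) = 108; x₁ = -3 − 0.05·108 = -8.4
Step 2: f′(-8.4) = 705.24; x₂ = -8.4 − 0.05·705.24 = -43.662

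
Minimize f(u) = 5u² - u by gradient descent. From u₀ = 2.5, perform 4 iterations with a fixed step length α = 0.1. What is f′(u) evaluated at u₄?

f′(u) = 10u - 1
Step 1: f′(2.5) = 24; u₁ = 2.5 − 0.1·24 = 0.1
Step 2: f′(0.1) = 0; u₂ = 0.1 − 0.1·0 = 0.1
Step 3: f′(0.1) = 0; u₃ = 0.1 − 0.1·0 = 0.1
Step 4: f′(0.1) = 0; u₄ = 0.1 − 0.1·0 = 0.1
f′(u) at (0.1) = 0

0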